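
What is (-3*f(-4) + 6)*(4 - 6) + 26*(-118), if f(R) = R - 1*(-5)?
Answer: -3074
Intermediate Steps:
f(R) = 5 + R (f(R) = R + 5 = 5 + R)
(-3*f(-4) + 6)*(4 - 6) + 26*(-118) = (-3*(5 - 4) + 6)*(4 - 6) + 26*(-118) = (-3*1 + 6)*(-2) - 3068 = (-3 + 6)*(-2) - 3068 = 3*(-2) - 3068 = -6 - 3068 = -3074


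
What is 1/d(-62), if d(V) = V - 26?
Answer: -1/88 ≈ -0.011364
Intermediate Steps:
d(V) = -26 + V
1/d(-62) = 1/(-26 - 62) = 1/(-88) = -1/88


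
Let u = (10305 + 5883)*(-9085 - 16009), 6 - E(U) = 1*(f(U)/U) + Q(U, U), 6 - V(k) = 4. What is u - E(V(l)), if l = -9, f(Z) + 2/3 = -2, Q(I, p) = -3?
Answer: -1218665047/3 ≈ -4.0622e+8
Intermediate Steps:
f(Z) = -8/3 (f(Z) = -2/3 - 2 = -8/3)
V(k) = 2 (V(k) = 6 - 1*4 = 6 - 4 = 2)
E(U) = 9 + 8/(3*U) (E(U) = 6 - (1*(-8/(3*U)) - 3) = 6 - (-8/(3*U) - 3) = 6 - (-3 - 8/(3*U)) = 6 + (3 + 8/(3*U)) = 9 + 8/(3*U))
u = -406221672 (u = 16188*(-25094) = -406221672)
u - E(V(l)) = -406221672 - (9 + (8/3)/2) = -406221672 - (9 + (8/3)*(1/2)) = -406221672 - (9 + 4/3) = -406221672 - 1*31/3 = -406221672 - 31/3 = -1218665047/3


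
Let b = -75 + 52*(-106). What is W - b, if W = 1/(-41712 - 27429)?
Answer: 386290766/69141 ≈ 5587.0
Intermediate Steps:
W = -1/69141 (W = 1/(-69141) = -1/69141 ≈ -1.4463e-5)
b = -5587 (b = -75 - 5512 = -5587)
W - b = -1/69141 - 1*(-5587) = -1/69141 + 5587 = 386290766/69141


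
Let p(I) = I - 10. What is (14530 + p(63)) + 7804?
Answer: 22387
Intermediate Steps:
p(I) = -10 + I
(14530 + p(63)) + 7804 = (14530 + (-10 + 63)) + 7804 = (14530 + 53) + 7804 = 14583 + 7804 = 22387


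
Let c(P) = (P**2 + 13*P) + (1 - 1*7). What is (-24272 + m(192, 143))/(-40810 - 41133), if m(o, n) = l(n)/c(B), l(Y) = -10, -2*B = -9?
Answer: 7063192/23845413 ≈ 0.29621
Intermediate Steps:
B = 9/2 (B = -1/2*(-9) = 9/2 ≈ 4.5000)
c(P) = -6 + P**2 + 13*P (c(P) = (P**2 + 13*P) + (1 - 7) = (P**2 + 13*P) - 6 = -6 + P**2 + 13*P)
m(o, n) = -40/291 (m(o, n) = -10/(-6 + (9/2)**2 + 13*(9/2)) = -10/(-6 + 81/4 + 117/2) = -10/291/4 = -10*4/291 = -40/291)
(-24272 + m(192, 143))/(-40810 - 41133) = (-24272 - 40/291)/(-40810 - 41133) = -7063192/291/(-81943) = -7063192/291*(-1/81943) = 7063192/23845413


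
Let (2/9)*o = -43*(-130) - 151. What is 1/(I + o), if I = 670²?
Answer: 2/946751 ≈ 2.1125e-6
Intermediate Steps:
I = 448900
o = 48951/2 (o = 9*(-43*(-130) - 151)/2 = 9*(5590 - 151)/2 = (9/2)*5439 = 48951/2 ≈ 24476.)
1/(I + o) = 1/(448900 + 48951/2) = 1/(946751/2) = 2/946751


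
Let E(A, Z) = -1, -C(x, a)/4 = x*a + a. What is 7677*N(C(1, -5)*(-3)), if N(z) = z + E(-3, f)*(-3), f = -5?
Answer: -898209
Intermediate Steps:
C(x, a) = -4*a - 4*a*x (C(x, a) = -4*(x*a + a) = -4*(a*x + a) = -4*(a + a*x) = -4*a - 4*a*x)
N(z) = 3 + z (N(z) = z - 1*(-3) = z + 3 = 3 + z)
7677*N(C(1, -5)*(-3)) = 7677*(3 - 4*(-5)*(1 + 1)*(-3)) = 7677*(3 - 4*(-5)*2*(-3)) = 7677*(3 + 40*(-3)) = 7677*(3 - 120) = 7677*(-117) = -898209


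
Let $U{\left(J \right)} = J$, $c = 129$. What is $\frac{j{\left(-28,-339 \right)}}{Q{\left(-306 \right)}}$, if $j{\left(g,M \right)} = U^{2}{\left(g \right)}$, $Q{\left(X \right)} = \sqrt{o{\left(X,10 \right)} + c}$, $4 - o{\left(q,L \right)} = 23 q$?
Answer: $\frac{784 \sqrt{7171}}{7171} \approx 9.2582$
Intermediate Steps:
$o{\left(q,L \right)} = 4 - 23 q$
$Q{\left(X \right)} = \sqrt{133 - 23 X}$ ($Q{\left(X \right)} = \sqrt{\left(4 - 23 X\right) + 129} = \sqrt{133 - 23 X}$)
$j{\left(g,M \right)} = g^{2}$
$\frac{j{\left(-28,-339 \right)}}{Q{\left(-306 \right)}} = \frac{\left(-28\right)^{2}}{\sqrt{133 - -7038}} = \frac{784}{\sqrt{133 + 7038}} = \frac{784}{\sqrt{7171}} = 784 \frac{\sqrt{7171}}{7171} = \frac{784 \sqrt{7171}}{7171}$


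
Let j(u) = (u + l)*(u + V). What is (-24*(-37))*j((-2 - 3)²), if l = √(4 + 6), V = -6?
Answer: 421800 + 16872*√10 ≈ 4.7515e+5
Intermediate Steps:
l = √10 ≈ 3.1623
j(u) = (-6 + u)*(u + √10) (j(u) = (u + √10)*(u - 6) = (u + √10)*(-6 + u) = (-6 + u)*(u + √10))
(-24*(-37))*j((-2 - 3)²) = (-24*(-37))*(((-2 - 3)²)² - 6*(-2 - 3)² - 6*√10 + (-2 - 3)²*√10) = 888*(((-5)²)² - 6*(-5)² - 6*√10 + (-5)²*√10) = 888*(25² - 6*25 - 6*√10 + 25*√10) = 888*(625 - 150 - 6*√10 + 25*√10) = 888*(475 + 19*√10) = 421800 + 16872*√10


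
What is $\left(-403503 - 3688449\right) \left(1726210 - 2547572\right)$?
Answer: $3360973878624$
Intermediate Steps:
$\left(-403503 - 3688449\right) \left(1726210 - 2547572\right) = - 4091952 \left(1726210 - 2547572\right) = \left(-4091952\right) \left(-821362\right) = 3360973878624$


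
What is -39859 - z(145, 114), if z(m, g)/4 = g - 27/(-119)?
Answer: -4797593/119 ≈ -40316.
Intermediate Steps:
z(m, g) = 108/119 + 4*g (z(m, g) = 4*(g - 27/(-119)) = 4*(g - 27*(-1/119)) = 4*(g + 27/119) = 4*(27/119 + g) = 108/119 + 4*g)
-39859 - z(145, 114) = -39859 - (108/119 + 4*114) = -39859 - (108/119 + 456) = -39859 - 1*54372/119 = -39859 - 54372/119 = -4797593/119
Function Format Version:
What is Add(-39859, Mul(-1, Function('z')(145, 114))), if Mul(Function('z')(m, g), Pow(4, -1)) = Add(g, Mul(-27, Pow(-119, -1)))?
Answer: Rational(-4797593, 119) ≈ -40316.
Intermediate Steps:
Function('z')(m, g) = Add(Rational(108, 119), Mul(4, g)) (Function('z')(m, g) = Mul(4, Add(g, Mul(-27, Pow(-119, -1)))) = Mul(4, Add(g, Mul(-27, Rational(-1, 119)))) = Mul(4, Add(g, Rational(27, 119))) = Mul(4, Add(Rational(27, 119), g)) = Add(Rational(108, 119), Mul(4, g)))
Add(-39859, Mul(-1, Function('z')(145, 114))) = Add(-39859, Mul(-1, Add(Rational(108, 119), Mul(4, 114)))) = Add(-39859, Mul(-1, Add(Rational(108, 119), 456))) = Add(-39859, Mul(-1, Rational(54372, 119))) = Add(-39859, Rational(-54372, 119)) = Rational(-4797593, 119)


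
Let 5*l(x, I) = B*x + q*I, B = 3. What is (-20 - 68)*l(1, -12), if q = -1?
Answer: -264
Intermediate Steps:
l(x, I) = -I/5 + 3*x/5 (l(x, I) = (3*x - I)/5 = (-I + 3*x)/5 = -I/5 + 3*x/5)
(-20 - 68)*l(1, -12) = (-20 - 68)*(-⅕*(-12) + (⅗)*1) = -88*(12/5 + ⅗) = -88*3 = -264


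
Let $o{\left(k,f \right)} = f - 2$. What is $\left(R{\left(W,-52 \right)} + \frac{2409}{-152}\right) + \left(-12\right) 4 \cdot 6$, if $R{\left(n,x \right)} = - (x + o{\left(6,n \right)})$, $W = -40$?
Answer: $- \frac{31897}{152} \approx -209.85$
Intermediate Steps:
$o{\left(k,f \right)} = -2 + f$
$R{\left(n,x \right)} = 2 - n - x$ ($R{\left(n,x \right)} = - (x + \left(-2 + n\right)) = - (-2 + n + x) = 2 - n - x$)
$\left(R{\left(W,-52 \right)} + \frac{2409}{-152}\right) + \left(-12\right) 4 \cdot 6 = \left(\left(2 - -40 - -52\right) + \frac{2409}{-152}\right) + \left(-12\right) 4 \cdot 6 = \left(\left(2 + 40 + 52\right) + 2409 \left(- \frac{1}{152}\right)\right) - 288 = \left(94 - \frac{2409}{152}\right) - 288 = \frac{11879}{152} - 288 = - \frac{31897}{152}$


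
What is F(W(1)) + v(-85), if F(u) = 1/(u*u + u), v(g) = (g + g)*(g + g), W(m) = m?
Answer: 57801/2 ≈ 28901.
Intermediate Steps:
v(g) = 4*g² (v(g) = (2*g)*(2*g) = 4*g²)
F(u) = 1/(u + u²) (F(u) = 1/(u² + u) = 1/(u + u²))
F(W(1)) + v(-85) = 1/(1*(1 + 1)) + 4*(-85)² = 1/2 + 4*7225 = 1*(½) + 28900 = ½ + 28900 = 57801/2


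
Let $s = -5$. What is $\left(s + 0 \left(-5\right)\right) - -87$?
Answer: $82$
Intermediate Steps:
$\left(s + 0 \left(-5\right)\right) - -87 = \left(-5 + 0 \left(-5\right)\right) - -87 = \left(-5 + 0\right) + 87 = -5 + 87 = 82$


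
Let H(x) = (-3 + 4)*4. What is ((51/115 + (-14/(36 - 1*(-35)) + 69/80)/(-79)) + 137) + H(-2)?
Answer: 1459688987/10320560 ≈ 141.44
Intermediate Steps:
H(x) = 4 (H(x) = 1*4 = 4)
((51/115 + (-14/(36 - 1*(-35)) + 69/80)/(-79)) + 137) + H(-2) = ((51/115 + (-14/(36 - 1*(-35)) + 69/80)/(-79)) + 137) + 4 = ((51*(1/115) + (-14/(36 + 35) + 69*(1/80))*(-1/79)) + 137) + 4 = ((51/115 + (-14/71 + 69/80)*(-1/79)) + 137) + 4 = ((51/115 + (3779/5680)*(-1/79)) + 137) + 4 = ((51/115 - 3779/448720) + 137) + 4 = (4490027/10320560 + 137) + 4 = 1418406747/10320560 + 4 = 1459688987/10320560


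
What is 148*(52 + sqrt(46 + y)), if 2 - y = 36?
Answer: 7696 + 296*sqrt(3) ≈ 8208.7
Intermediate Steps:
y = -34 (y = 2 - 1*36 = 2 - 36 = -34)
148*(52 + sqrt(46 + y)) = 148*(52 + sqrt(46 - 34)) = 148*(52 + sqrt(12)) = 148*(52 + 2*sqrt(3)) = 7696 + 296*sqrt(3)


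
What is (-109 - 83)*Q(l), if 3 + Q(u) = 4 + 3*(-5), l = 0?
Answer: 2688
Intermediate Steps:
Q(u) = -14 (Q(u) = -3 + (4 + 3*(-5)) = -3 + (4 - 15) = -3 - 11 = -14)
(-109 - 83)*Q(l) = (-109 - 83)*(-14) = -192*(-14) = 2688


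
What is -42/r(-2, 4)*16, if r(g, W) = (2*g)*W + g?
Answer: 112/3 ≈ 37.333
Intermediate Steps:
r(g, W) = g + 2*W*g (r(g, W) = 2*W*g + g = g + 2*W*g)
-42/r(-2, 4)*16 = -42*(-1/(2*(1 + 2*4)))*16 = -42*(-1/(2*(1 + 8)))*16 = -42/((-2*9))*16 = -42/(-18)*16 = -42*(-1/18)*16 = (7/3)*16 = 112/3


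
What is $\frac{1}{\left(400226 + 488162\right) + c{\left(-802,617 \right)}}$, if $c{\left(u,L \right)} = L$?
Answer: $\frac{1}{889005} \approx 1.1249 \cdot 10^{-6}$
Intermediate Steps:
$\frac{1}{\left(400226 + 488162\right) + c{\left(-802,617 \right)}} = \frac{1}{\left(400226 + 488162\right) + 617} = \frac{1}{888388 + 617} = \frac{1}{889005}$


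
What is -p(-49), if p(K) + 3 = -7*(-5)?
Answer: -32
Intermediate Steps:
p(K) = 32 (p(K) = -3 - 7*(-5) = -3 + 35 = 32)
-p(-49) = -1*32 = -32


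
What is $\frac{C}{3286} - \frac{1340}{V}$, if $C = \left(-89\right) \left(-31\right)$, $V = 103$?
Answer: $- \frac{132873}{10918} \approx -12.17$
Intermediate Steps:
$C = 2759$
$\frac{C}{3286} - \frac{1340}{V} = \frac{2759}{3286} - \frac{1340}{103} = 2759 \cdot \frac{1}{3286} - \frac{1340}{103} = \frac{89}{106} - \frac{1340}{103} = - \frac{132873}{10918}$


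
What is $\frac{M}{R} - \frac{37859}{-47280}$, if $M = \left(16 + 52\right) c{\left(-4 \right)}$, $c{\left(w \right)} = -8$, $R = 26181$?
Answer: $\frac{321822053}{412612560} \approx 0.77996$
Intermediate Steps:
$M = -544$ ($M = \left(16 + 52\right) \left(-8\right) = 68 \left(-8\right) = -544$)
$\frac{M}{R} - \frac{37859}{-47280} = - \frac{544}{26181} - \frac{37859}{-47280} = \left(-544\right) \frac{1}{26181} - - \frac{37859}{47280} = - \frac{544}{26181} + \frac{37859}{47280} = \frac{321822053}{412612560}$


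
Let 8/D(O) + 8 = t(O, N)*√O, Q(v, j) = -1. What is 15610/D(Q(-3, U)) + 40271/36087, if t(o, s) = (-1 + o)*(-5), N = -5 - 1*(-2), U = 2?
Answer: -1077013/69 + 39025*I/2 ≈ -15609.0 + 19513.0*I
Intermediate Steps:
N = -3 (N = -5 + 2 = -3)
t(o, s) = 5 - 5*o
D(O) = 8/(-8 + √O*(5 - 5*O)) (D(O) = 8/(-8 + (5 - 5*O)*√O) = 8/(-8 + √O*(5 - 5*O)))
15610/D(Q(-3, U)) + 40271/36087 = 15610/((-8/(8 + 5*√(-1)*(-1 - 1)))) + 40271/36087 = 15610/((-8/(8 + 5*I*(-2)))) + 40271*(1/36087) = 15610/((-8*(8 + 10*I)/164)) + 77/69 = 15610/((-2*(8 + 10*I)/41)) + 77/69 = 15610*(-1 + 5*I/4) + 77/69 = (-15610 + 39025*I/2) + 77/69 = -1077013/69 + 39025*I/2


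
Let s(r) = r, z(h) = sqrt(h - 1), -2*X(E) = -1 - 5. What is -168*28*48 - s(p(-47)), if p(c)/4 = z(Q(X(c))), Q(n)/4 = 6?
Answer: -225792 - 4*sqrt(23) ≈ -2.2581e+5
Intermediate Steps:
X(E) = 3 (X(E) = -(-1 - 5)/2 = -1/2*(-6) = 3)
Q(n) = 24 (Q(n) = 4*6 = 24)
z(h) = sqrt(-1 + h)
p(c) = 4*sqrt(23) (p(c) = 4*sqrt(-1 + 24) = 4*sqrt(23))
-168*28*48 - s(p(-47)) = -168*28*48 - 4*sqrt(23) = -4704*48 - 4*sqrt(23) = -225792 - 4*sqrt(23)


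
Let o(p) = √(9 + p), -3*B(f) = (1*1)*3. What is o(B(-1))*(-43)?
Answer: -86*√2 ≈ -121.62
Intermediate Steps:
B(f) = -1 (B(f) = -1*1*3/3 = -3/3 = -⅓*3 = -1)
o(B(-1))*(-43) = √(9 - 1)*(-43) = √8*(-43) = (2*√2)*(-43) = -86*√2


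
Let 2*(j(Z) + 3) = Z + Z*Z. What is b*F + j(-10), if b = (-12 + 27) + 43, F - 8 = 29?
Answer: 2188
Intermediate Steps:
F = 37 (F = 8 + 29 = 37)
j(Z) = -3 + Z/2 + Z**2/2 (j(Z) = -3 + (Z + Z*Z)/2 = -3 + (Z + Z**2)/2 = -3 + (Z/2 + Z**2/2) = -3 + Z/2 + Z**2/2)
b = 58 (b = 15 + 43 = 58)
b*F + j(-10) = 58*37 + (-3 + (1/2)*(-10) + (1/2)*(-10)**2) = 2146 + (-3 - 5 + (1/2)*100) = 2146 + (-3 - 5 + 50) = 2146 + 42 = 2188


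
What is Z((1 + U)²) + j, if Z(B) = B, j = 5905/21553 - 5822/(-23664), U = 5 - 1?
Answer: 6507986143/255015096 ≈ 25.520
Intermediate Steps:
U = 4
j = 132608743/255015096 (j = 5905*(1/21553) - 5822*(-1/23664) = 5905/21553 + 2911/11832 = 132608743/255015096 ≈ 0.52000)
Z((1 + U)²) + j = (1 + 4)² + 132608743/255015096 = 5² + 132608743/255015096 = 25 + 132608743/255015096 = 6507986143/255015096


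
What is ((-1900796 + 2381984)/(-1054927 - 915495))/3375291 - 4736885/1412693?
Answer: -5250637904624178509/1565910773292147631 ≈ -3.3531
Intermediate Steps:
((-1900796 + 2381984)/(-1054927 - 915495))/3375291 - 4736885/1412693 = (481188/(-1970422))*(1/3375291) - 4736885*1/1412693 = (481188*(-1/1970422))*(1/3375291) - 4736885/1412693 = -240594/985211*1/3375291 - 4736885/1412693 = -80198/1108457940467 - 4736885/1412693 = -5250637904624178509/1565910773292147631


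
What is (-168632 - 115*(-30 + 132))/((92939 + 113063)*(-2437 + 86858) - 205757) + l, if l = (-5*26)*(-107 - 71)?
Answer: 57488649320934/2484384155 ≈ 23140.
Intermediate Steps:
l = 23140 (l = -130*(-178) = 23140)
(-168632 - 115*(-30 + 132))/((92939 + 113063)*(-2437 + 86858) - 205757) + l = (-168632 - 115*(-30 + 132))/((92939 + 113063)*(-2437 + 86858) - 205757) + 23140 = (-168632 - 115*102)/(206002*84421 - 205757) + 23140 = (-168632 - 11730)/(17390894842 - 205757) + 23140 = -180362/17390689085 + 23140 = -180362*1/17390689085 + 23140 = -25766/2484384155 + 23140 = 57488649320934/2484384155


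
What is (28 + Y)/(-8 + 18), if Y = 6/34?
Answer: 479/170 ≈ 2.8176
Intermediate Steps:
Y = 3/17 (Y = 6*(1/34) = 3/17 ≈ 0.17647)
(28 + Y)/(-8 + 18) = (28 + 3/17)/(-8 + 18) = (479/17)/10 = (⅒)*(479/17) = 479/170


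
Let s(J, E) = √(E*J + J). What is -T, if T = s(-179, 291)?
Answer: -2*I*√13067 ≈ -228.62*I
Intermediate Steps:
s(J, E) = √(J + E*J)
T = 2*I*√13067 (T = √(-179*(1 + 291)) = √(-179*292) = √(-52268) = 2*I*√13067 ≈ 228.62*I)
-T = -2*I*√13067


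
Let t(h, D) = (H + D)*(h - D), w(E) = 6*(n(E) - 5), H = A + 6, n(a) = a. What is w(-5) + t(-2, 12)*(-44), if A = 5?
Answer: 14108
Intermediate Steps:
H = 11 (H = 5 + 6 = 11)
w(E) = -30 + 6*E (w(E) = 6*(E - 5) = 6*(-5 + E) = -30 + 6*E)
t(h, D) = (11 + D)*(h - D)
w(-5) + t(-2, 12)*(-44) = (-30 + 6*(-5)) + (-1*12² - 11*12 + 11*(-2) + 12*(-2))*(-44) = (-30 - 30) + (-1*144 - 132 - 22 - 24)*(-44) = -60 + (-144 - 132 - 22 - 24)*(-44) = -60 - 322*(-44) = -60 + 14168 = 14108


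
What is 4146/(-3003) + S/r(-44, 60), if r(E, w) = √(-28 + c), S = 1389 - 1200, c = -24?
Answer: -1382/1001 - 189*I*√13/26 ≈ -1.3806 - 26.21*I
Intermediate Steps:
S = 189
r(E, w) = 2*I*√13 (r(E, w) = √(-28 - 24) = √(-52) = 2*I*√13)
4146/(-3003) + S/r(-44, 60) = 4146/(-3003) + 189/((2*I*√13)) = 4146*(-1/3003) + 189*(-I*√13/26) = -1382/1001 - 189*I*√13/26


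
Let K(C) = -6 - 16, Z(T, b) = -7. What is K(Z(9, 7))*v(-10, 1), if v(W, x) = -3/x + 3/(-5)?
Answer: 396/5 ≈ 79.200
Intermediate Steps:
K(C) = -22
v(W, x) = -⅗ - 3/x (v(W, x) = -3/x + 3*(-⅕) = -3/x - ⅗ = -⅗ - 3/x)
K(Z(9, 7))*v(-10, 1) = -22*(-⅗ - 3/1) = -22*(-⅗ - 3*1) = -22*(-⅗ - 3) = -22*(-18/5) = 396/5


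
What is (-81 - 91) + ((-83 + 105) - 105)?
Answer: -255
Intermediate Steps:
(-81 - 91) + ((-83 + 105) - 105) = -172 + (22 - 105) = -172 - 83 = -255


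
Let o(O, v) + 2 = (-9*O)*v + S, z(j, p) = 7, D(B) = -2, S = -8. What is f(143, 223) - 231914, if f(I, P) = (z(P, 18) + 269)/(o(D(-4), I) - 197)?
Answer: -182980054/789 ≈ -2.3191e+5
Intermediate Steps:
o(O, v) = -10 - 9*O*v (o(O, v) = -2 + ((-9*O)*v - 8) = -2 + (-9*O*v - 8) = -2 + (-8 - 9*O*v) = -10 - 9*O*v)
f(I, P) = 276/(-207 + 18*I) (f(I, P) = (7 + 269)/((-10 - 9*(-2)*I) - 197) = 276/((-10 + 18*I) - 197) = 276/(-207 + 18*I))
f(143, 223) - 231914 = 92/(3*(-23 + 2*143)) - 231914 = 92/(3*(-23 + 286)) - 231914 = (92/3)/263 - 231914 = (92/3)*(1/263) - 231914 = 92/789 - 231914 = -182980054/789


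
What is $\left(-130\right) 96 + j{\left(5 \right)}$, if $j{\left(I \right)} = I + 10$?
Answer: $-12465$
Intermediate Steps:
$j{\left(I \right)} = 10 + I$
$\left(-130\right) 96 + j{\left(5 \right)} = \left(-130\right) 96 + \left(10 + 5\right) = -12480 + 15 = -12465$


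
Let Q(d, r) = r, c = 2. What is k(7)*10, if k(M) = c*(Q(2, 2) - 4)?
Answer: -40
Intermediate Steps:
k(M) = -4 (k(M) = 2*(2 - 4) = 2*(-2) = -4)
k(7)*10 = -4*10 = -40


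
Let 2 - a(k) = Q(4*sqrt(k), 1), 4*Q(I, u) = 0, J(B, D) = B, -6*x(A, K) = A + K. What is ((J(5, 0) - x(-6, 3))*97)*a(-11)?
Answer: 873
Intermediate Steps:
x(A, K) = -A/6 - K/6 (x(A, K) = -(A + K)/6 = -A/6 - K/6)
Q(I, u) = 0 (Q(I, u) = (1/4)*0 = 0)
a(k) = 2 (a(k) = 2 - 1*0 = 2 + 0 = 2)
((J(5, 0) - x(-6, 3))*97)*a(-11) = ((5 - (-1/6*(-6) - 1/6*3))*97)*2 = ((5 - (1 - 1/2))*97)*2 = ((5 - 1*1/2)*97)*2 = ((5 - 1/2)*97)*2 = ((9/2)*97)*2 = (873/2)*2 = 873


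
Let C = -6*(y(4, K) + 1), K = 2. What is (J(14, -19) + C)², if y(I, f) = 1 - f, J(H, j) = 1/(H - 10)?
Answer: 1/16 ≈ 0.062500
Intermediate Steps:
J(H, j) = 1/(-10 + H)
C = 0 (C = -6*((1 - 1*2) + 1) = -6*((1 - 2) + 1) = -6*(-1 + 1) = -6*0 = 0)
(J(14, -19) + C)² = (1/(-10 + 14) + 0)² = (1/4 + 0)² = (¼ + 0)² = (¼)² = 1/16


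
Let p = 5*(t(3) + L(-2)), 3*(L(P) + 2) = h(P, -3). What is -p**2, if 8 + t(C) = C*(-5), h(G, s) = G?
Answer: -148225/9 ≈ -16469.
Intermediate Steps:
t(C) = -8 - 5*C (t(C) = -8 + C*(-5) = -8 - 5*C)
L(P) = -2 + P/3
p = -385/3 (p = 5*((-8 - 5*3) + (-2 + (1/3)*(-2))) = 5*((-8 - 15) + (-2 - 2/3)) = 5*(-23 - 8/3) = 5*(-77/3) = -385/3 ≈ -128.33)
-p**2 = -(-385/3)**2 = -1*148225/9 = -148225/9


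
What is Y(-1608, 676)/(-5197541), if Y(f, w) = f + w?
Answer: 932/5197541 ≈ 0.00017932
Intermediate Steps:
Y(-1608, 676)/(-5197541) = (-1608 + 676)/(-5197541) = -932*(-1/5197541) = 932/5197541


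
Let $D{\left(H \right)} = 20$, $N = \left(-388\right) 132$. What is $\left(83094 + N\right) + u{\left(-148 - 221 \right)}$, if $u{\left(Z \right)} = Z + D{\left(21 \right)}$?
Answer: $31529$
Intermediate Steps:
$N = -51216$
$u{\left(Z \right)} = 20 + Z$ ($u{\left(Z \right)} = Z + 20 = 20 + Z$)
$\left(83094 + N\right) + u{\left(-148 - 221 \right)} = \left(83094 - 51216\right) + \left(20 - 369\right) = 31878 + \left(20 - 369\right) = 31878 - 349 = 31529$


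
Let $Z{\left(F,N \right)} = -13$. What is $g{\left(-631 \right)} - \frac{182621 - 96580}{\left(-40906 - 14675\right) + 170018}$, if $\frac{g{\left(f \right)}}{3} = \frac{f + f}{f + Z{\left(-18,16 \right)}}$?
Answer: $\frac{188924039}{36848714} \approx 5.127$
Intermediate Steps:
$g{\left(f \right)} = \frac{6 f}{-13 + f}$ ($g{\left(f \right)} = 3 \frac{f + f}{f - 13} = 3 \frac{2 f}{-13 + f} = \frac{6 f}{-13 + f}$)
$g{\left(-631 \right)} - \frac{182621 - 96580}{\left(-40906 - 14675\right) + 170018} = 6 \left(-631\right) \frac{1}{-13 - 631} - \frac{182621 - 96580}{\left(-40906 - 14675\right) + 170018} = 6 \left(-631\right) \frac{1}{-644} - \frac{86041}{-55581 + 170018} = 6 \left(-631\right) \left(- \frac{1}{644}\right) - \frac{86041}{114437} = \frac{1893}{322} - 86041 \cdot \frac{1}{114437} = \frac{1893}{322} - \frac{86041}{114437} = \frac{188924039}{36848714}$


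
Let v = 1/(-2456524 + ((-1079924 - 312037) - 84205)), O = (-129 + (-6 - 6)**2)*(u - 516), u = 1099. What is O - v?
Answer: 34391374051/3932690 ≈ 8745.0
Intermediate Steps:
O = 8745 (O = (-129 + (-6 - 6)**2)*(1099 - 516) = (-129 + (-12)**2)*583 = (-129 + 144)*583 = 15*583 = 8745)
v = -1/3932690 (v = 1/(-2456524 + (-1391961 - 84205)) = 1/(-2456524 - 1476166) = 1/(-3932690) = -1/3932690 ≈ -2.5428e-7)
O - v = 8745 - 1*(-1/3932690) = 8745 + 1/3932690 = 34391374051/3932690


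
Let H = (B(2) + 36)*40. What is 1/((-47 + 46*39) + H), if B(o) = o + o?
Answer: 1/3347 ≈ 0.00029877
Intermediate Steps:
B(o) = 2*o
H = 1600 (H = (2*2 + 36)*40 = (4 + 36)*40 = 40*40 = 1600)
1/((-47 + 46*39) + H) = 1/((-47 + 46*39) + 1600) = 1/((-47 + 1794) + 1600) = 1/(1747 + 1600) = 1/3347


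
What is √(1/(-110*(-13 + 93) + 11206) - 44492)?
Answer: I*√257556888906/2406 ≈ 210.93*I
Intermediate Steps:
√(1/(-110*(-13 + 93) + 11206) - 44492) = √(1/(-110*80 + 11206) - 44492) = √(1/(-8800 + 11206) - 44492) = √(1/2406 - 44492) = √(-107047751/2406) = I*√257556888906/2406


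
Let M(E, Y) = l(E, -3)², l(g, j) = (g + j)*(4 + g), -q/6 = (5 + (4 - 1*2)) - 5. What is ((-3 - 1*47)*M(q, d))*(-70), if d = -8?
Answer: 50400000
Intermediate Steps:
q = -12 (q = -6*((5 + (4 - 1*2)) - 5) = -6*((5 + (4 - 2)) - 5) = -6*((5 + 2) - 5) = -6*(7 - 5) = -6*2 = -12)
l(g, j) = (4 + g)*(g + j)
M(E, Y) = (-12 + E + E²)² (M(E, Y) = (E² + 4*E + 4*(-3) + E*(-3))² = (E² + 4*E - 12 - 3*E)² = (-12 + E + E²)²)
((-3 - 1*47)*M(q, d))*(-70) = ((-3 - 1*47)*(-12 - 12 + (-12)²)²)*(-70) = ((-3 - 47)*(-12 - 12 + 144)²)*(-70) = -50*120²*(-70) = -50*14400*(-70) = -720000*(-70) = 50400000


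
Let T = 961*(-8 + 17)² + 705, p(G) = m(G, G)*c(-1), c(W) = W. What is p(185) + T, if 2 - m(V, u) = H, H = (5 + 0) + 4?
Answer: 78553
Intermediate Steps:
H = 9 (H = 5 + 4 = 9)
m(V, u) = -7 (m(V, u) = 2 - 1*9 = 2 - 9 = -7)
p(G) = 7 (p(G) = -7*(-1) = 7)
T = 78546 (T = 961*9² + 705 = 961*81 + 705 = 77841 + 705 = 78546)
p(185) + T = 7 + 78546 = 78553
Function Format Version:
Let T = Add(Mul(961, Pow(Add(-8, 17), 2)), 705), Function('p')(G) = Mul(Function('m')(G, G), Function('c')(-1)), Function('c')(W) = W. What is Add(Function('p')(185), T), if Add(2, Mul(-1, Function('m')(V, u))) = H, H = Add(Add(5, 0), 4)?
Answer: 78553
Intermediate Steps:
H = 9 (H = Add(5, 4) = 9)
Function('m')(V, u) = -7 (Function('m')(V, u) = Add(2, Mul(-1, 9)) = Add(2, -9) = -7)
Function('p')(G) = 7 (Function('p')(G) = Mul(-7, -1) = 7)
T = 78546 (T = Add(Mul(961, Pow(9, 2)), 705) = Add(Mul(961, 81), 705) = Add(77841, 705) = 78546)
Add(Function('p')(185), T) = Add(7, 78546) = 78553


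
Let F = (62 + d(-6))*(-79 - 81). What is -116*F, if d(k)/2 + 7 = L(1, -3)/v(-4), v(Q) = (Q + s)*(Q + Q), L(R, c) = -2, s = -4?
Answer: 889720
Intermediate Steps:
v(Q) = 2*Q*(-4 + Q) (v(Q) = (Q - 4)*(Q + Q) = (-4 + Q)*(2*Q) = 2*Q*(-4 + Q))
d(k) = -225/16 (d(k) = -14 + 2*(-2*(-1/(8*(-4 - 4)))) = -14 + 2*(-2/(2*(-4)*(-8))) = -14 + 2*(-2/64) = -14 + 2*(-2*1/64) = -14 + 2*(-1/32) = -14 - 1/16 = -225/16)
F = -7670 (F = (62 - 225/16)*(-79 - 81) = (767/16)*(-160) = -7670)
-116*F = -116*(-7670) = 889720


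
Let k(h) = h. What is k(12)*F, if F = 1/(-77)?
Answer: -12/77 ≈ -0.15584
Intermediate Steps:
F = -1/77 ≈ -0.012987
k(12)*F = 12*(-1/77) = -12/77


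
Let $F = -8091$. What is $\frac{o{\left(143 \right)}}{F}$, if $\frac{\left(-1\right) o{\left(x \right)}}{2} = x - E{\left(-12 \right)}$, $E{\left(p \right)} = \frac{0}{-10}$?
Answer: $\frac{286}{8091} \approx 0.035348$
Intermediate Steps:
$E{\left(p \right)} = 0$ ($E{\left(p \right)} = 0 \left(- \frac{1}{10}\right) = 0$)
$o{\left(x \right)} = - 2 x$ ($o{\left(x \right)} = - 2 \left(x - 0\right) = - 2 \left(x + 0\right) = - 2 x$)
$\frac{o{\left(143 \right)}}{F} = \frac{\left(-2\right) 143}{-8091} = \left(-286\right) \left(- \frac{1}{8091}\right) = \frac{286}{8091}$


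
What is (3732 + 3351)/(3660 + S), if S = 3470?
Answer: 7083/7130 ≈ 0.99341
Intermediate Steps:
(3732 + 3351)/(3660 + S) = (3732 + 3351)/(3660 + 3470) = 7083/7130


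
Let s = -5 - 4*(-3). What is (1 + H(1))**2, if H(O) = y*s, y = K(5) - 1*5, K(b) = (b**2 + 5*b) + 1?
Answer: 104329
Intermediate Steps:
s = 7 (s = -5 + 12 = 7)
K(b) = 1 + b**2 + 5*b
y = 46 (y = (1 + 5**2 + 5*5) - 1*5 = (1 + 25 + 25) - 5 = 51 - 5 = 46)
H(O) = 322 (H(O) = 46*7 = 322)
(1 + H(1))**2 = (1 + 322)**2 = 323**2 = 104329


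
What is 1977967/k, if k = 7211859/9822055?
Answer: 1142805921305/424227 ≈ 2.6939e+6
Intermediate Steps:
k = 7211859/9822055 (k = 7211859*(1/9822055) = 7211859/9822055 ≈ 0.73425)
1977967/k = 1977967/(7211859/9822055) = 1977967*(9822055/7211859) = 1142805921305/424227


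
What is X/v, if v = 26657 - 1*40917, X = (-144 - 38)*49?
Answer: 4459/7130 ≈ 0.62539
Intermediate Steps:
X = -8918 (X = -182*49 = -8918)
v = -14260 (v = 26657 - 40917 = -14260)
X/v = -8918/(-14260) = -8918*(-1/14260) = 4459/7130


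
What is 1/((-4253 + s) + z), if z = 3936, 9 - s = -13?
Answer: -1/295 ≈ -0.0033898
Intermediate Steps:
s = 22 (s = 9 - 1*(-13) = 9 + 13 = 22)
1/((-4253 + s) + z) = 1/((-4253 + 22) + 3936) = 1/(-4231 + 3936) = 1/(-295) = -1/295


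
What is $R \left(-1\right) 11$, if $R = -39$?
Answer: $429$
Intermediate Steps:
$R \left(-1\right) 11 = \left(-39\right) \left(-1\right) 11 = 39 \cdot 11 = 429$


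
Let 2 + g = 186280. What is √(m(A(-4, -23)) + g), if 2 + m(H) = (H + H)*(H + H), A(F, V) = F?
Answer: 22*√385 ≈ 431.67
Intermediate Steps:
g = 186278 (g = -2 + 186280 = 186278)
m(H) = -2 + 4*H² (m(H) = -2 + (H + H)*(H + H) = -2 + (2*H)*(2*H) = -2 + 4*H²)
√(m(A(-4, -23)) + g) = √((-2 + 4*(-4)²) + 186278) = √((-2 + 4*16) + 186278) = √((-2 + 64) + 186278) = √(62 + 186278) = √186340 = 22*√385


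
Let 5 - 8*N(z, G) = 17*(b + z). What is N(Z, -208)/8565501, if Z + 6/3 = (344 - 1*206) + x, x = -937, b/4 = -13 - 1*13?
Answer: 2565/11420668 ≈ 0.00022459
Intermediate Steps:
b = -104 (b = 4*(-13 - 1*13) = 4*(-13 - 13) = 4*(-26) = -104)
Z = -801 (Z = -2 + ((344 - 1*206) - 937) = -2 + ((344 - 206) - 937) = -2 + (138 - 937) = -2 - 799 = -801)
N(z, G) = 1773/8 - 17*z/8 (N(z, G) = 5/8 - 17*(-104 + z)/8 = 5/8 - (-1768 + 17*z)/8 = 5/8 + (221 - 17*z/8) = 1773/8 - 17*z/8)
N(Z, -208)/8565501 = (1773/8 - 17/8*(-801))/8565501 = (1773/8 + 13617/8)*(1/8565501) = (7695/4)*(1/8565501) = 2565/11420668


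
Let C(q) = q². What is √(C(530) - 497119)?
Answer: I*√216219 ≈ 464.99*I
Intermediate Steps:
√(C(530) - 497119) = √(530² - 497119) = √(280900 - 497119) = √(-216219) = I*√216219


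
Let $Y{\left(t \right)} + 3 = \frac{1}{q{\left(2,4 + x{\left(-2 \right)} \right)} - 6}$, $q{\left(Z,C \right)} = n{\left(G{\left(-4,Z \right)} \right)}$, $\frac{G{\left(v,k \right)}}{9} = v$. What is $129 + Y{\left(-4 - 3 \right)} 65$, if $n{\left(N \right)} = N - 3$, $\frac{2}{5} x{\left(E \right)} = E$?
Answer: $- \frac{607}{9} \approx -67.444$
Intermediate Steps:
$x{\left(E \right)} = \frac{5 E}{2}$
$G{\left(v,k \right)} = 9 v$
$n{\left(N \right)} = -3 + N$ ($n{\left(N \right)} = N - 3 = -3 + N$)
$q{\left(Z,C \right)} = -39$ ($q{\left(Z,C \right)} = -3 + 9 \left(-4\right) = -3 - 36 = -39$)
$Y{\left(t \right)} = - \frac{136}{45}$ ($Y{\left(t \right)} = -3 + \frac{1}{-39 - 6} = -3 + \frac{1}{-45} = -3 - \frac{1}{45} = - \frac{136}{45}$)
$129 + Y{\left(-4 - 3 \right)} 65 = 129 - \frac{1768}{9} = - \frac{607}{9}$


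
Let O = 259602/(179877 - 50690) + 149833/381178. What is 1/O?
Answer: 49243242286/118311046927 ≈ 0.41622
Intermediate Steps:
O = 118311046927/49243242286 (O = 259602/129187 + 149833*(1/381178) = 259602*(1/129187) + 149833/381178 = 259602/129187 + 149833/381178 = 118311046927/49243242286 ≈ 2.4026)
1/O = 1/(118311046927/49243242286) = 49243242286/118311046927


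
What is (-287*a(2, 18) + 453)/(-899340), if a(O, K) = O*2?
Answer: 139/179868 ≈ 0.00077279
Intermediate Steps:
a(O, K) = 2*O
(-287*a(2, 18) + 453)/(-899340) = (-574*2 + 453)/(-899340) = (-287*4 + 453)*(-1/899340) = (-1148 + 453)*(-1/899340) = -695*(-1/899340) = 139/179868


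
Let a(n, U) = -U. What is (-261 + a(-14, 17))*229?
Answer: -63662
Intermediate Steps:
(-261 + a(-14, 17))*229 = (-261 - 1*17)*229 = (-261 - 17)*229 = -278*229 = -63662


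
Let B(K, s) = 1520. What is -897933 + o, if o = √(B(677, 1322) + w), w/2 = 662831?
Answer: -897933 + √1327182 ≈ -8.9678e+5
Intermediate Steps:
w = 1325662 (w = 2*662831 = 1325662)
o = √1327182 (o = √(1520 + 1325662) = √1327182 ≈ 1152.0)
-897933 + o = -897933 + √1327182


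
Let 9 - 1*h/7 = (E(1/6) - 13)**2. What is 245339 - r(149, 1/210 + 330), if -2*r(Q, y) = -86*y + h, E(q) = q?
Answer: 581121739/2520 ≈ 2.3060e+5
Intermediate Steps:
h = -39235/36 (h = 63 - 7*(1/6 - 13)**2 = 63 - 7*(-77/6)**2 = 63 - 7*5929/36 = 63 - 41503/36 = -39235/36 ≈ -1089.9)
r(Q, y) = 39235/72 + 43*y (r(Q, y) = -(-86*y - 39235/36)/2 = -(-39235/36 - 86*y)/2 = 39235/72 + 43*y)
245339 - r(149, 1/210 + 330) = 245339 - (39235/72 + 43*(1/210 + 330)) = 245339 - (39235/72 + 43*(69301/210)) = 245339 - (39235/72 + 2979943/210) = 245339 - 1*37132541/2520 = 245339 - 37132541/2520 = 581121739/2520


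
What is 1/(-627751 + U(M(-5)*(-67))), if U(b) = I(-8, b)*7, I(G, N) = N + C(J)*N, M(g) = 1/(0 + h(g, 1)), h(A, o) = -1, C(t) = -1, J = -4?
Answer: -1/627751 ≈ -1.5930e-6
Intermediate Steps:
M(g) = -1 (M(g) = 1/(0 - 1) = 1/(-1) = -1)
I(G, N) = 0 (I(G, N) = N - N = 0)
U(b) = 0 (U(b) = 0*7 = 0)
1/(-627751 + U(M(-5)*(-67))) = 1/(-627751 + 0) = 1/(-627751) = -1/627751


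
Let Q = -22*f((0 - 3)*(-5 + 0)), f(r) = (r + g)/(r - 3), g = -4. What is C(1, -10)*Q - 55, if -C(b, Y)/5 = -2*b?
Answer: -770/3 ≈ -256.67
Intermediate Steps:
f(r) = (-4 + r)/(-3 + r) (f(r) = (r - 4)/(r - 3) = (-4 + r)/(-3 + r))
Q = -121/6 (Q = -22*(-4 + (0 - 3)*(-5 + 0))/(-3 + (0 - 3)*(-5 + 0)) = -22*(-4 - 3*(-5))/(-3 - 3*(-5)) = -22*(-4 + 15)/(-3 + 15) = -22*11/12 = -121/6 ≈ -20.167)
C(b, Y) = 10*b (C(b, Y) = -(-10)*b = 10*b)
C(1, -10)*Q - 55 = (10*1)*(-121/6) - 55 = 10*(-121/6) - 55 = -605/3 - 55 = -770/3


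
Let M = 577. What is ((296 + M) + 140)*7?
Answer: 7091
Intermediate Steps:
((296 + M) + 140)*7 = ((296 + 577) + 140)*7 = (873 + 140)*7 = 1013*7 = 7091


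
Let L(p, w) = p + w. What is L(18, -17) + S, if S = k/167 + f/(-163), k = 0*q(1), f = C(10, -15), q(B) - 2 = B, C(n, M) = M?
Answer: 178/163 ≈ 1.0920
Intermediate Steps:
q(B) = 2 + B
f = -15
k = 0 (k = 0*(2 + 1) = 0*3 = 0)
S = 15/163 (S = 0/167 - 15/(-163) = 0*(1/167) - 15*(-1/163) = 0 + 15/163 = 15/163 ≈ 0.092025)
L(18, -17) + S = (18 - 17) + 15/163 = 1 + 15/163 = 178/163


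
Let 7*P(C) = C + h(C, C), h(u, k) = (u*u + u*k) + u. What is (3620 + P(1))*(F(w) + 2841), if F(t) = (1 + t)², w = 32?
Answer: 99601920/7 ≈ 1.4229e+7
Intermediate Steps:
h(u, k) = u + u² + k*u (h(u, k) = (u² + k*u) + u = u + u² + k*u)
P(C) = C/7 + C*(1 + 2*C)/7 (P(C) = (C + C*(1 + C + C))/7 = (C + C*(1 + 2*C))/7 = C/7 + C*(1 + 2*C)/7)
(3620 + P(1))*(F(w) + 2841) = (3620 + (2/7)*1*(1 + 1))*((1 + 32)² + 2841) = (3620 + (2/7)*1*2)*(33² + 2841) = (3620 + 4/7)*(1089 + 2841) = (25344/7)*3930 = 99601920/7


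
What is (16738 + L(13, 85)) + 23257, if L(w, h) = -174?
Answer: 39821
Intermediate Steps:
(16738 + L(13, 85)) + 23257 = (16738 - 174) + 23257 = 16564 + 23257 = 39821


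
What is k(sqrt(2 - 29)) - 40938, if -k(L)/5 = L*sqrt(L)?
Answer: -40938 - 45*3**(1/4)*I**(3/2) ≈ -40896.0 - 41.877*I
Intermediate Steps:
k(L) = -5*L**(3/2) (k(L) = -5*L*sqrt(L) = -5*L**(3/2))
k(sqrt(2 - 29)) - 40938 = -5*(2 - 29)**(3/4) - 40938 = -5*9*(-1)**(3/4)*3**(1/4) - 40938 = -5*9*3**(1/4)*I**(3/2) - 40938 = -45*3**(1/4)*I**(3/2) - 40938 = -40938 - 45*3**(1/4)*I**(3/2)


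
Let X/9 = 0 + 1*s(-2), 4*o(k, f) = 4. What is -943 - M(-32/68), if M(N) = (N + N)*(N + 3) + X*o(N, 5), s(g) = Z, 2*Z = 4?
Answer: -277041/289 ≈ -958.62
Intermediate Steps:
o(k, f) = 1 (o(k, f) = (¼)*4 = 1)
Z = 2 (Z = (½)*4 = 2)
s(g) = 2
X = 18 (X = 9*(0 + 1*2) = 9*(0 + 2) = 9*2 = 18)
M(N) = 18 + 2*N*(3 + N) (M(N) = (N + N)*(N + 3) + 18*1 = (2*N)*(3 + N) + 18 = 2*N*(3 + N) + 18 = 18 + 2*N*(3 + N))
-943 - M(-32/68) = -943 - (18 + 2*(-32/68)² + 6*(-32/68)) = -943 - (18 + 2*(-32*1/68)² + 6*(-32*1/68)) = -943 - (18 + 2*(-8/17)² + 6*(-8/17)) = -943 - (18 + 2*(64/289) - 48/17) = -943 - (18 + 128/289 - 48/17) = -943 - 1*4514/289 = -943 - 4514/289 = -277041/289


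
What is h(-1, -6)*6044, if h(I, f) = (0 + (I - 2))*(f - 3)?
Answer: 163188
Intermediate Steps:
h(I, f) = (-3 + f)*(-2 + I) (h(I, f) = (0 + (-2 + I))*(-3 + f) = (-2 + I)*(-3 + f) = (-3 + f)*(-2 + I))
h(-1, -6)*6044 = (6 - 3*(-1) - 2*(-6) - 1*(-6))*6044 = (6 + 3 + 12 + 6)*6044 = 27*6044 = 163188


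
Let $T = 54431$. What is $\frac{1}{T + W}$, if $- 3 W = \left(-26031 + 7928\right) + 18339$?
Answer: $\frac{3}{163057} \approx 1.8398 \cdot 10^{-5}$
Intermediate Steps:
$W = - \frac{236}{3}$ ($W = - \frac{\left(-26031 + 7928\right) + 18339}{3} = - \frac{-18103 + 18339}{3} = \left(- \frac{1}{3}\right) 236 = - \frac{236}{3} \approx -78.667$)
$\frac{1}{T + W} = \frac{1}{54431 - \frac{236}{3}} = \frac{1}{\frac{163057}{3}} = \frac{3}{163057}$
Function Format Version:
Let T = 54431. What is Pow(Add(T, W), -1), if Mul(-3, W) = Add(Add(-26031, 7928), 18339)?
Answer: Rational(3, 163057) ≈ 1.8398e-5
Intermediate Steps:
W = Rational(-236, 3) (W = Mul(Rational(-1, 3), Add(Add(-26031, 7928), 18339)) = Mul(Rational(-1, 3), Add(-18103, 18339)) = Mul(Rational(-1, 3), 236) = Rational(-236, 3) ≈ -78.667)
Pow(Add(T, W), -1) = Pow(Add(54431, Rational(-236, 3)), -1) = Pow(Rational(163057, 3), -1) = Rational(3, 163057)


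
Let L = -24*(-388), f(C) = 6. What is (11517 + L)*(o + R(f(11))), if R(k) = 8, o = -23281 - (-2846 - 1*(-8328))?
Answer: -598937895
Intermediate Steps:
o = -28763 (o = -23281 - (-2846 + 8328) = -23281 - 1*5482 = -23281 - 5482 = -28763)
L = 9312
(11517 + L)*(o + R(f(11))) = (11517 + 9312)*(-28763 + 8) = 20829*(-28755) = -598937895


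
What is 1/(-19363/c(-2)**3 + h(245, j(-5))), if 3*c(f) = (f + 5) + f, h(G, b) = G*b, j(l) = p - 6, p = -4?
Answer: -1/525251 ≈ -1.9039e-6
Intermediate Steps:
j(l) = -10 (j(l) = -4 - 6 = -10)
c(f) = 5/3 + 2*f/3 (c(f) = ((f + 5) + f)/3 = ((5 + f) + f)/3 = (5 + 2*f)/3 = 5/3 + 2*f/3)
1/(-19363/c(-2)**3 + h(245, j(-5))) = 1/(-19363/(5/3 + (2/3)*(-2))**3 + 245*(-10)) = 1/(-19363/(5/3 - 4/3)**3 - 2450) = 1/(-19363/((1/3)**3) - 2450) = 1/(-19363/1/27 - 2450) = 1/(-19363*27 - 2450) = 1/(-522801 - 2450) = 1/(-525251) = -1/525251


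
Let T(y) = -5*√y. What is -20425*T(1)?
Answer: 102125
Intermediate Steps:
-20425*T(1) = -(-102125)*√1 = -(-102125) = -20425*(-5) = 102125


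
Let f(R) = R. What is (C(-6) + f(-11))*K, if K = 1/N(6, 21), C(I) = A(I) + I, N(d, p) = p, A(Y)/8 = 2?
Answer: -1/21 ≈ -0.047619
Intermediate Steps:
A(Y) = 16 (A(Y) = 8*2 = 16)
C(I) = 16 + I
K = 1/21 ≈ 0.047619
(C(-6) + f(-11))*K = ((16 - 6) - 11)*(1/21) = (10 - 11)*(1/21) = -1*1/21 = -1/21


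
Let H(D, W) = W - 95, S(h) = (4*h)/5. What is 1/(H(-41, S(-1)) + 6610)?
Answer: 5/32571 ≈ 0.00015351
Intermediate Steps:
S(h) = 4*h/5 (S(h) = (4*h)*(⅕) = 4*h/5)
H(D, W) = -95 + W
1/(H(-41, S(-1)) + 6610) = 1/((-95 + (⅘)*(-1)) + 6610) = 1/((-95 - ⅘) + 6610) = 1/(-479/5 + 6610) = 1/(32571/5) = 5/32571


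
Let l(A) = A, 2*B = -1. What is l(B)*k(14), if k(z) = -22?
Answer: 11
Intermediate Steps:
B = -1/2 (B = (1/2)*(-1) = -1/2 ≈ -0.50000)
l(B)*k(14) = -1/2*(-22) = 11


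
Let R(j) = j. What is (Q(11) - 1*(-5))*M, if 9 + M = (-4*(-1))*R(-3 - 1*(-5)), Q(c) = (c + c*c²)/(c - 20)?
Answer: 1297/9 ≈ 144.11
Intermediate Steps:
Q(c) = (c + c³)/(-20 + c)
M = -1 (M = -9 + (-4*(-1))*(-3 - 1*(-5)) = -9 + 4*(-3 + 5) = -9 + 4*2 = -9 + 8 = -1)
(Q(11) - 1*(-5))*M = ((11 + 11³)/(-20 + 11) - 1*(-5))*(-1) = ((11 + 1331)/(-9) + 5)*(-1) = (-⅑*1342 + 5)*(-1) = (-1342/9 + 5)*(-1) = -1297/9*(-1) = 1297/9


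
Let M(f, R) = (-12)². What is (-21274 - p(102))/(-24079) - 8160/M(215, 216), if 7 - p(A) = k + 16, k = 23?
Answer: -4029704/72237 ≈ -55.784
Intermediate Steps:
p(A) = -32 (p(A) = 7 - (23 + 16) = 7 - 1*39 = 7 - 39 = -32)
M(f, R) = 144
(-21274 - p(102))/(-24079) - 8160/M(215, 216) = (-21274 - 1*(-32))/(-24079) - 8160/144 = (-21274 + 32)*(-1/24079) - 8160*1/144 = -21242*(-1/24079) - 170/3 = 21242/24079 - 170/3 = -4029704/72237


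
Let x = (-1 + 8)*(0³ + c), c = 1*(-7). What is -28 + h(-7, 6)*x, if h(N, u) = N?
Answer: 315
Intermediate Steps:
c = -7
x = -49 (x = (-1 + 8)*(0³ - 7) = 7*(0 - 7) = 7*(-7) = -49)
-28 + h(-7, 6)*x = -28 - 7*(-49) = -28 + 343 = 315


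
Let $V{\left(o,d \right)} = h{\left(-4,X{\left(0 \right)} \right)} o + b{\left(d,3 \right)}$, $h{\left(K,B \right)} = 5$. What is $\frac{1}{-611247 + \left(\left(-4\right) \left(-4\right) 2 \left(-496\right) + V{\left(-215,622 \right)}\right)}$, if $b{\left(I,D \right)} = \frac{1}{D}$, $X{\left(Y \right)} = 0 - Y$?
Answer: $- \frac{3}{1884581} \approx -1.5919 \cdot 10^{-6}$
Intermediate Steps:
$X{\left(Y \right)} = - Y$
$V{\left(o,d \right)} = \frac{1}{3} + 5 o$ ($V{\left(o,d \right)} = 5 o + \frac{1}{3} = \frac{1}{3} + 5 o$)
$\frac{1}{-611247 + \left(\left(-4\right) \left(-4\right) 2 \left(-496\right) + V{\left(-215,622 \right)}\right)} = \frac{1}{-611247 + \left(\left(-4\right) \left(-4\right) 2 \left(-496\right) + \left(\frac{1}{3} + 5 \left(-215\right)\right)\right)} = \frac{1}{-611247 + \left(16 \cdot 2 \left(-496\right) + \left(\frac{1}{3} - 1075\right)\right)} = \frac{1}{-611247 + \left(32 \left(-496\right) - \frac{3224}{3}\right)} = \frac{1}{-611247 - \frac{50840}{3}} = \frac{1}{- \frac{1884581}{3}} = - \frac{3}{1884581}$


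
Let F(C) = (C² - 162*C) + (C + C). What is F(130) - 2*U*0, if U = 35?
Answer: -3900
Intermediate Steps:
F(C) = C² - 160*C (F(C) = (C² - 162*C) + 2*C = C² - 160*C)
F(130) - 2*U*0 = 130*(-160 + 130) - 2*35*0 = 130*(-30) - 70*0 = -3900 - 1*0 = -3900 + 0 = -3900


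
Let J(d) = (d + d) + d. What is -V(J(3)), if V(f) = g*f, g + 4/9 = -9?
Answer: 85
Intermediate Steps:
g = -85/9 (g = -4/9 - 9 = -85/9 ≈ -9.4444)
J(d) = 3*d (J(d) = 2*d + d = 3*d)
V(f) = -85*f/9
-V(J(3)) = -(-85)*3*3/9 = -(-85)*9/9 = -1*(-85) = 85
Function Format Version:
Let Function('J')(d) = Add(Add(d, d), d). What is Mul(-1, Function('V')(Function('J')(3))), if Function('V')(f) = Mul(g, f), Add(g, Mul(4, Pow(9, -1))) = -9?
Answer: 85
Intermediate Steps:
g = Rational(-85, 9) (g = Add(Rational(-4, 9), -9) = Rational(-85, 9) ≈ -9.4444)
Function('J')(d) = Mul(3, d) (Function('J')(d) = Add(Mul(2, d), d) = Mul(3, d))
Function('V')(f) = Mul(Rational(-85, 9), f)
Mul(-1, Function('V')(Function('J')(3))) = Mul(-1, Mul(Rational(-85, 9), Mul(3, 3))) = Mul(-1, Mul(Rational(-85, 9), 9)) = Mul(-1, -85) = 85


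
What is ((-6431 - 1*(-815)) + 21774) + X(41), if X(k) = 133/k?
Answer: 662611/41 ≈ 16161.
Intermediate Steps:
((-6431 - 1*(-815)) + 21774) + X(41) = ((-6431 - 1*(-815)) + 21774) + 133/41 = ((-6431 + 815) + 21774) + 133*(1/41) = (-5616 + 21774) + 133/41 = 16158 + 133/41 = 662611/41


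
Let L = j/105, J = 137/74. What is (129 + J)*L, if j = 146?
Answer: 706859/3885 ≈ 181.95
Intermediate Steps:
J = 137/74 (J = 137*(1/74) = 137/74 ≈ 1.8514)
L = 146/105 ≈ 1.3905
(129 + J)*L = (129 + 137/74)*(146/105) = (9683/74)*(146/105) = 706859/3885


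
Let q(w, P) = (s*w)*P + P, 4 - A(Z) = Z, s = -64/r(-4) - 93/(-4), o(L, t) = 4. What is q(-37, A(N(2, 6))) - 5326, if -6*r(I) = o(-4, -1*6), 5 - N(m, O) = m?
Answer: -38949/4 ≈ -9737.3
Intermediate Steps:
N(m, O) = 5 - m
r(I) = -⅔ (r(I) = -⅙*4 = -⅔)
s = 477/4 (s = -64/(-⅔) - 93/(-4) = -64*(-3/2) - 93*(-¼) = 96 + 93/4 = 477/4 ≈ 119.25)
A(Z) = 4 - Z
q(w, P) = P + 477*P*w/4 (q(w, P) = (477*w/4)*P + P = 477*P*w/4 + P = P + 477*P*w/4)
q(-37, A(N(2, 6))) - 5326 = (4 - (5 - 1*2))*(4 + 477*(-37))/4 - 5326 = (4 - (5 - 2))*(4 - 17649)/4 - 5326 = (¼)*(4 - 1*3)*(-17645) - 5326 = (¼)*(4 - 3)*(-17645) - 5326 = (¼)*1*(-17645) - 5326 = -17645/4 - 5326 = -38949/4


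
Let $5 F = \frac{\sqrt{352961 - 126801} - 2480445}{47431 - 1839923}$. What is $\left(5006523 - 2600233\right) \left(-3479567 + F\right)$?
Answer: $- \frac{7504130283244281875}{896246} - \frac{481258 \sqrt{14135}}{448123} \approx -8.3728 \cdot 10^{12}$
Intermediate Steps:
$F = \frac{496089}{1792492} - \frac{\sqrt{14135}}{2240615}$ ($F = \frac{\left(\sqrt{352961 - 126801} - 2480445\right) \frac{1}{47431 - 1839923}}{5} = \frac{\left(\sqrt{226160} - 2480445\right) \frac{1}{-1792492}}{5} = \frac{\left(4 \sqrt{14135} - 2480445\right) \left(- \frac{1}{1792492}\right)}{5} = \frac{\left(-2480445 + 4 \sqrt{14135}\right) \left(- \frac{1}{1792492}\right)}{5} = \frac{\frac{2480445}{1792492} - \frac{\sqrt{14135}}{448123}}{5} = \frac{496089}{1792492} - \frac{\sqrt{14135}}{2240615} \approx 0.27671$)
$\left(5006523 - 2600233\right) \left(-3479567 + F\right) = \left(5006523 - 2600233\right) \left(-3479567 + \left(\frac{496089}{1792492} - \frac{\sqrt{14135}}{2240615}\right)\right) = 2406290 \left(- \frac{6237095514875}{1792492} - \frac{\sqrt{14135}}{2240615}\right) = - \frac{7504130283244281875}{896246} - \frac{481258 \sqrt{14135}}{448123}$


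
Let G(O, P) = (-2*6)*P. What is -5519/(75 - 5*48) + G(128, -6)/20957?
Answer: 115673563/3457905 ≈ 33.452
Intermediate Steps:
G(O, P) = -12*P
-5519/(75 - 5*48) + G(128, -6)/20957 = -5519/(75 - 5*48) - 12*(-6)/20957 = -5519/(75 - 240) + 72*(1/20957) = -5519/(-165) + 72/20957 = -5519*(-1/165) + 72/20957 = 5519/165 + 72/20957 = 115673563/3457905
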